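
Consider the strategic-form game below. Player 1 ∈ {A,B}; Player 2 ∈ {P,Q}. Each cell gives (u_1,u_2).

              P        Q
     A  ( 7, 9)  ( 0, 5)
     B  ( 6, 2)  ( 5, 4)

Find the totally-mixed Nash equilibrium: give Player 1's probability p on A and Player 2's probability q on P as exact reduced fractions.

(p,q) = (1/3, 5/6)

P1 indiff ⇒ q·7+(1-q)·0 = q·6+(1-q)·5 ⇒ q(1) = (1-q)(5) ⇒ q = 5/6
P2 indiff ⇒ p·9+(1-p)·2 = p·5+(1-p)·4 ⇒ p(4) = (1-p)(2) ⇒ p = 1/3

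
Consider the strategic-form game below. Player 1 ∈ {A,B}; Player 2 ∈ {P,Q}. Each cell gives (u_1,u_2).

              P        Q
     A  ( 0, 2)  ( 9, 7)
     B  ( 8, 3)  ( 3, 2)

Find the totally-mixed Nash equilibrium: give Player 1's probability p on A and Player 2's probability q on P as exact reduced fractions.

P1 indiff ⇒ q·0+(1-q)·9 = q·8+(1-q)·3 ⇒ q(-8) = (1-q)(-6) ⇒ q = 3/7
P2 indiff ⇒ p·2+(1-p)·3 = p·7+(1-p)·2 ⇒ p(-5) = (1-p)(-1) ⇒ p = 1/6

P1 mixes 1/6 on A; P2 mixes 3/7 on P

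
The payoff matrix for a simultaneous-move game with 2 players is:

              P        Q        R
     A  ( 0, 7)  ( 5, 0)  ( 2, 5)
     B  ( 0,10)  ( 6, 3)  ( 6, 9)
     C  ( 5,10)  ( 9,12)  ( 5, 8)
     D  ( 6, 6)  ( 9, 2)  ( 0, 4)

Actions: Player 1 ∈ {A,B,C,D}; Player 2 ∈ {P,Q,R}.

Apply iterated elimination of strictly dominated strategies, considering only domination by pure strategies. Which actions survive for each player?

Survivors P1:{C,D} P2:{P,Q}

P1 drop A (C beats it: P:5>0 Q:9>5 R:5>2)
P2 drop R (P beats it: B:10>9 C:10>8 D:6>4)
P1 drop B (C beats it: P:5>0 Q:9>6)
P1→{C,D} P2→{P,Q}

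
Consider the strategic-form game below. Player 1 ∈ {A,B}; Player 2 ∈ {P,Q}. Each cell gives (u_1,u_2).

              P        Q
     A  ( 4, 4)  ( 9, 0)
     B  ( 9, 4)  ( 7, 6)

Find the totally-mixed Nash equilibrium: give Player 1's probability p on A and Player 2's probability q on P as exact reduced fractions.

P1 indiff ⇒ q·4+(1-q)·9 = q·9+(1-q)·7 ⇒ q(-5) = (1-q)(-2) ⇒ q = 2/7
P2 indiff ⇒ p·4+(1-p)·4 = p·0+(1-p)·6 ⇒ p(4) = (1-p)(2) ⇒ p = 1/3

p=1/3, q=2/7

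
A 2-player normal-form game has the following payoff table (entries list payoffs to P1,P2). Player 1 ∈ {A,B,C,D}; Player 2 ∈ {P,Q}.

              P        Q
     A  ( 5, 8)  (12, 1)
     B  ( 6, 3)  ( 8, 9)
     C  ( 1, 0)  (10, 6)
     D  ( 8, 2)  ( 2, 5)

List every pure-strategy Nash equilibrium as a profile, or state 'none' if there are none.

(A,P): not NE [P1→D gives 8>5]
(A,Q): not NE [P2→P gives 8>1]
(B,P): not NE [P1→D gives 8>6; P2→Q gives 9>3]
(B,Q): not NE [P1→A gives 12>8]
(C,P): not NE [P1→D gives 8>1; P2→Q gives 6>0]
(C,Q): not NE [P1→A gives 12>10]
(D,P): not NE [P2→Q gives 5>2]
(D,Q): not NE [P1→A gives 12>2]

No pure NE.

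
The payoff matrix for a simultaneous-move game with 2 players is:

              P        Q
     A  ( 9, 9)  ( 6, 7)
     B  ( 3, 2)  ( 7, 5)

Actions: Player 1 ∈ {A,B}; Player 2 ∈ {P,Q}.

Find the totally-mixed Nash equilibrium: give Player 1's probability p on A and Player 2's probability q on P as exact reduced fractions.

P1 mixes 3/5 on A; P2 mixes 1/7 on P

P1 indiff ⇒ q·9+(1-q)·6 = q·3+(1-q)·7 ⇒ q(6) = (1-q)(1) ⇒ q = 1/7
P2 indiff ⇒ p·9+(1-p)·2 = p·7+(1-p)·5 ⇒ p(2) = (1-p)(3) ⇒ p = 3/5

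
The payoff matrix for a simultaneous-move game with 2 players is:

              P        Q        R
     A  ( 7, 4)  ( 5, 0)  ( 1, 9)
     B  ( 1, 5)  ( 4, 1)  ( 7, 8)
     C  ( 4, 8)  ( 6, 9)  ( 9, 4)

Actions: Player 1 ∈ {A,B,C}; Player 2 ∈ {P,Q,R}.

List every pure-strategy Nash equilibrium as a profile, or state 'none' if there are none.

(A,P): not NE [P2→R gives 9>4]
(A,Q): not NE [P1→C gives 6>5; P2→R gives 9>0]
(A,R): not NE [P1→C gives 9>1]
(B,P): not NE [P1→A gives 7>1; P2→R gives 8>5]
(B,Q): not NE [P1→C gives 6>4; P2→R gives 8>1]
(B,R): not NE [P1→C gives 9>7]
(C,P): not NE [P1→A gives 7>4; P2→Q gives 9>8]
(C,Q): NE
(C,R): not NE [P2→Q gives 9>4]

NE set: (C,Q)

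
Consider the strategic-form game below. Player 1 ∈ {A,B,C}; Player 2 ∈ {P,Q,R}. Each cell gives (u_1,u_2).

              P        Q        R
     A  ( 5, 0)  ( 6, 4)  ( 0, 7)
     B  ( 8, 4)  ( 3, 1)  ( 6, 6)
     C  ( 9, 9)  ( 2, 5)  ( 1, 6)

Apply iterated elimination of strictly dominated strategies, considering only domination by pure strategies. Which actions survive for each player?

IESDS → P1:{B,C} P2:{P,R}

P2 drop Q (R beats it: A:7>4 B:6>1 C:6>5)
P1 drop A (B beats it: P:8>5 R:6>0)
P1→{B,C} P2→{P,R}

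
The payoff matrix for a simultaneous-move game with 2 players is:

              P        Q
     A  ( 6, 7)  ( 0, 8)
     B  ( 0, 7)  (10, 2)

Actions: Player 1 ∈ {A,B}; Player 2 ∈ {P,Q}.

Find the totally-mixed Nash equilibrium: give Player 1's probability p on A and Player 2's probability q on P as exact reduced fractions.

P1 indiff ⇒ q·6+(1-q)·0 = q·0+(1-q)·10 ⇒ q(6) = (1-q)(10) ⇒ q = 5/8
P2 indiff ⇒ p·7+(1-p)·7 = p·8+(1-p)·2 ⇒ p(-1) = (1-p)(-5) ⇒ p = 5/6

P1 mixes 5/6 on A; P2 mixes 5/8 on P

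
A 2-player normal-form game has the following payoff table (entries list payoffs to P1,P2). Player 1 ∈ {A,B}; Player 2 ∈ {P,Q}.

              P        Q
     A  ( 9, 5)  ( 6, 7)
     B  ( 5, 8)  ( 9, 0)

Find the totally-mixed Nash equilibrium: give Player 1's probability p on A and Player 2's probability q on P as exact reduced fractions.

(p,q) = (4/5, 3/7)

P1 indiff ⇒ q·9+(1-q)·6 = q·5+(1-q)·9 ⇒ q(4) = (1-q)(3) ⇒ q = 3/7
P2 indiff ⇒ p·5+(1-p)·8 = p·7+(1-p)·0 ⇒ p(-2) = (1-p)(-8) ⇒ p = 4/5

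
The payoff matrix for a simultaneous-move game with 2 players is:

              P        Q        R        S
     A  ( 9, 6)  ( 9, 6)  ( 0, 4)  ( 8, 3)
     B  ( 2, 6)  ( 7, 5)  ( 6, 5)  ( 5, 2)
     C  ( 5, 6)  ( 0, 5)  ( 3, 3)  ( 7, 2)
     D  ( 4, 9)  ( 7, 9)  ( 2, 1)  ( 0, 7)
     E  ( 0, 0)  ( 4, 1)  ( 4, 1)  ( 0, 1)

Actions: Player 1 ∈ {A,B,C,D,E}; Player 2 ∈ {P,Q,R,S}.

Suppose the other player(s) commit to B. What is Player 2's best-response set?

u_2(P vs B) = 6
u_2(Q vs B) = 5
u_2(R vs B) = 5
u_2(S vs B) = 2
max payoff 6 at {P}

BR_2 = {P}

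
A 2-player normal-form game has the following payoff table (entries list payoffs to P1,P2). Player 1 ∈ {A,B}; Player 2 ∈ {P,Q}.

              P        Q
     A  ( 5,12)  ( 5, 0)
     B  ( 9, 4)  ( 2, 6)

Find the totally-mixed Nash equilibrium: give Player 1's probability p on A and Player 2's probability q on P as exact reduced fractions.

P1 mixes 1/7 on A; P2 mixes 3/7 on P

P1 indiff ⇒ q·5+(1-q)·5 = q·9+(1-q)·2 ⇒ q(-4) = (1-q)(-3) ⇒ q = 3/7
P2 indiff ⇒ p·12+(1-p)·4 = p·0+(1-p)·6 ⇒ p(12) = (1-p)(2) ⇒ p = 1/7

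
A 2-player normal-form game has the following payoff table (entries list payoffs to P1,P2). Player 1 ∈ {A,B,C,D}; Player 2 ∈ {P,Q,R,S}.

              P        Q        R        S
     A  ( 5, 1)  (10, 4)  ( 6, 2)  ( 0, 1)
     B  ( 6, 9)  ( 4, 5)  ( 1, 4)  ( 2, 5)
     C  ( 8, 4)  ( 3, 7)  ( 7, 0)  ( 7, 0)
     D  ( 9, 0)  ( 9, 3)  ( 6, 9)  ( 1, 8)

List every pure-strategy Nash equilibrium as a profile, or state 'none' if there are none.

(A,P): not NE [P1→D gives 9>5; P2→Q gives 4>1]
(A,Q): NE
(A,R): not NE [P1→C gives 7>6; P2→Q gives 4>2]
(A,S): not NE [P1→C gives 7>0; P2→Q gives 4>1]
(B,P): not NE [P1→D gives 9>6]
(B,Q): not NE [P1→A gives 10>4; P2→P gives 9>5]
(B,R): not NE [P1→C gives 7>1; P2→P gives 9>4]
(B,S): not NE [P1→C gives 7>2; P2→P gives 9>5]
(C,P): not NE [P1→D gives 9>8; P2→Q gives 7>4]
(C,Q): not NE [P1→A gives 10>3]
(C,R): not NE [P2→Q gives 7>0]
(C,S): not NE [P2→Q gives 7>0]
(D,P): not NE [P2→R gives 9>0]
(D,Q): not NE [P1→A gives 10>9; P2→R gives 9>3]
(D,R): not NE [P1→C gives 7>6]
(D,S): not NE [P1→C gives 7>1; P2→R gives 9>8]

PSNE = {(A,Q)}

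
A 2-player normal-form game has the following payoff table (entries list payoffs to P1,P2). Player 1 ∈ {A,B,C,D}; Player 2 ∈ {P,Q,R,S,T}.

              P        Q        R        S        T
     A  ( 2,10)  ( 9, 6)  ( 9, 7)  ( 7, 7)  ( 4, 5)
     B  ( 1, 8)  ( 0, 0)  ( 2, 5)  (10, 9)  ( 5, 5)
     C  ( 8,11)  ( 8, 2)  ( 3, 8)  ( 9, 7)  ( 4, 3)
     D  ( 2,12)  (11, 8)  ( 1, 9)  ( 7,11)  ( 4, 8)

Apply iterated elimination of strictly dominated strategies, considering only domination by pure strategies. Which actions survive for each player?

IESDS → P1:{B,C} P2:{P,S}

P2 drop Q (P beats it: A:10>6 B:8>0 C:11>2 D:12>8)
P2 drop R (P beats it: A:10>7 B:8>5 C:11>8 D:12>9)
P2 drop T (P beats it: A:10>5 B:8>5 C:11>3 D:12>8)
P1 drop A (C beats it: P:8>2 S:9>7)
P1 drop D (C beats it: P:8>2 S:9>7)
P1→{B,C} P2→{P,S}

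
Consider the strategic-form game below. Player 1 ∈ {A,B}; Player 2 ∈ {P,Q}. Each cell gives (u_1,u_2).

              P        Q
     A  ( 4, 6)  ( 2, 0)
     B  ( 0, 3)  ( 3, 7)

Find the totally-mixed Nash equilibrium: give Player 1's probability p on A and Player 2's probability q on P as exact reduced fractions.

p=2/5, q=1/5

P1 indiff ⇒ q·4+(1-q)·2 = q·0+(1-q)·3 ⇒ q(4) = (1-q)(1) ⇒ q = 1/5
P2 indiff ⇒ p·6+(1-p)·3 = p·0+(1-p)·7 ⇒ p(6) = (1-p)(4) ⇒ p = 2/5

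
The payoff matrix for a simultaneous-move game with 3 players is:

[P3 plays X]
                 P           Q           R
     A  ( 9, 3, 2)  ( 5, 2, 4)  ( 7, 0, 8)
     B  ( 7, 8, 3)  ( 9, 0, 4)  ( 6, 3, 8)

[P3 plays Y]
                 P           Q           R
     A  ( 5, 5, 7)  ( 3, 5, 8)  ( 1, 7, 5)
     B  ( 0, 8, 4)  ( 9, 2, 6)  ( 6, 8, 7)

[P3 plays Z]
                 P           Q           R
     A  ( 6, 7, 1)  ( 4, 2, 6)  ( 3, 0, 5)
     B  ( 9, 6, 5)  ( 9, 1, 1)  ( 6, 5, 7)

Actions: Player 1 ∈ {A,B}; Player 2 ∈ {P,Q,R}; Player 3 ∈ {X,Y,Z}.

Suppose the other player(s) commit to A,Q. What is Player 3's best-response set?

u_3(X vs A,Q) = 4
u_3(Y vs A,Q) = 8
u_3(Z vs A,Q) = 6
max payoff 8 at {Y}

argmax u_3 = {Y}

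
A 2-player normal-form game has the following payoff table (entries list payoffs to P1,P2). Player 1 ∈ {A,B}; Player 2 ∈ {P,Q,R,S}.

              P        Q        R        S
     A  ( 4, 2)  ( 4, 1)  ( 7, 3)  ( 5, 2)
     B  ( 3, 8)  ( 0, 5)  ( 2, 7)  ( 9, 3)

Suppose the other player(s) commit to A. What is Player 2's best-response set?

P2 best: {R}

u_2(P vs A) = 2
u_2(Q vs A) = 1
u_2(R vs A) = 3
u_2(S vs A) = 2
max payoff 3 at {R}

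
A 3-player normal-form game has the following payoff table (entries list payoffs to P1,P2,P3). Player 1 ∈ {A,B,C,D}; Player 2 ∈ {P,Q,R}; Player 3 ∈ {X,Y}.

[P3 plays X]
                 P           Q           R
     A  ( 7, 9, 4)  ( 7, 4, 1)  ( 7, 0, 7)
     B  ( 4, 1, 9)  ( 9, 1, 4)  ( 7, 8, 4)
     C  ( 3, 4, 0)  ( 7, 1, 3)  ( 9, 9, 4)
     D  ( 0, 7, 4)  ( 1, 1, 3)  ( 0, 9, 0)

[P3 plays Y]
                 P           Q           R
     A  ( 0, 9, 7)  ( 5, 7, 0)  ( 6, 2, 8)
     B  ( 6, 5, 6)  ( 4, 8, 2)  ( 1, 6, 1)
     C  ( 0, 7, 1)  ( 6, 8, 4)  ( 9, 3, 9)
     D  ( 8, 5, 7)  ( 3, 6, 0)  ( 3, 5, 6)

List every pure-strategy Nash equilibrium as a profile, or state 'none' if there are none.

PSNE = {(C,Q,Y)}

(A,P,X): not NE [P3→Y gives 7>4]
(A,P,Y): not NE [P1→D gives 8>0]
(A,Q,X): not NE [P1→B gives 9>7; P2→P gives 9>4]
(A,Q,Y): not NE [P1→C gives 6>5; P2→P gives 9>7; P3→X gives 1>0]
(A,R,X): not NE [P1→C gives 9>7; P2→P gives 9>0; P3→Y gives 8>7]
(A,R,Y): not NE [P1→C gives 9>6; P2→P gives 9>2]
(B,P,X): not NE [P1→A gives 7>4; P2→R gives 8>1]
(B,P,Y): not NE [P1→D gives 8>6; P2→Q gives 8>5; P3→X gives 9>6]
(B,Q,X): not NE [P2→R gives 8>1]
(B,Q,Y): not NE [P1→C gives 6>4; P3→X gives 4>2]
(B,R,X): not NE [P1→C gives 9>7]
(B,R,Y): not NE [P1→C gives 9>1; P2→Q gives 8>6; P3→X gives 4>1]
(C,P,X): not NE [P1→A gives 7>3; P2→R gives 9>4; P3→Y gives 1>0]
(C,P,Y): not NE [P1→D gives 8>0; P2→Q gives 8>7]
(C,Q,X): not NE [P1→B gives 9>7; P2→R gives 9>1; P3→Y gives 4>3]
(C,Q,Y): NE
(C,R,X): not NE [P3→Y gives 9>4]
(C,R,Y): not NE [P2→Q gives 8>3]
(D,P,X): not NE [P1→A gives 7>0; P2→R gives 9>7; P3→Y gives 7>4]
(D,P,Y): not NE [P2→Q gives 6>5]
(D,Q,X): not NE [P1→B gives 9>1; P2→R gives 9>1]
(D,Q,Y): not NE [P1→C gives 6>3; P3→X gives 3>0]
(D,R,X): not NE [P1→C gives 9>0; P3→Y gives 6>0]
(D,R,Y): not NE [P1→C gives 9>3; P2→Q gives 6>5]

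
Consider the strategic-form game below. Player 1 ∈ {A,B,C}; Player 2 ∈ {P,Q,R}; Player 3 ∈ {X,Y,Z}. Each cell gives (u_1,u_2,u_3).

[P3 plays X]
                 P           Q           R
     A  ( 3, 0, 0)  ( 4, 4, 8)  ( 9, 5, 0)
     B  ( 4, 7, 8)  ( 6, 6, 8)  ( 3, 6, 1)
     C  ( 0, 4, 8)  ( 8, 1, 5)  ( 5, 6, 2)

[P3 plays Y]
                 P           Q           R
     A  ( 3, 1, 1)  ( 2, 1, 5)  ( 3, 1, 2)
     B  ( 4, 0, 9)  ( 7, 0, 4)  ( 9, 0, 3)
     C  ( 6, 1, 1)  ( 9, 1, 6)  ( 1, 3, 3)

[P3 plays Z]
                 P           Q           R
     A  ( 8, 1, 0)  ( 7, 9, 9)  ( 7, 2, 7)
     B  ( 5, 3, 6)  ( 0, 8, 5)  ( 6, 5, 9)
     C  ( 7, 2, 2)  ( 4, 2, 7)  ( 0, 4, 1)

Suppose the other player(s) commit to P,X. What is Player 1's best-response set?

u_1(A vs P,X) = 3
u_1(B vs P,X) = 4
u_1(C vs P,X) = 0
max payoff 4 at {B}

argmax u_1 = {B}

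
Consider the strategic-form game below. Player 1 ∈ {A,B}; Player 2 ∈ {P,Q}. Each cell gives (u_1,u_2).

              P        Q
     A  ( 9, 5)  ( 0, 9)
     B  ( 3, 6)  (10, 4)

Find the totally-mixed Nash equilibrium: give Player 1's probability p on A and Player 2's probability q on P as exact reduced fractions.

P1 indiff ⇒ q·9+(1-q)·0 = q·3+(1-q)·10 ⇒ q(6) = (1-q)(10) ⇒ q = 5/8
P2 indiff ⇒ p·5+(1-p)·6 = p·9+(1-p)·4 ⇒ p(-4) = (1-p)(-2) ⇒ p = 1/3

P1 mixes 1/3 on A; P2 mixes 5/8 on P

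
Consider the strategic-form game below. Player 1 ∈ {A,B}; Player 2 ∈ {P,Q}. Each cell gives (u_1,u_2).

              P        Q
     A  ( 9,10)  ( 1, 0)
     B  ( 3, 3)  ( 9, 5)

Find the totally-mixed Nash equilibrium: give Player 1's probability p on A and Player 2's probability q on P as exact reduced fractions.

(p,q) = (1/6, 4/7)

P1 indiff ⇒ q·9+(1-q)·1 = q·3+(1-q)·9 ⇒ q(6) = (1-q)(8) ⇒ q = 4/7
P2 indiff ⇒ p·10+(1-p)·3 = p·0+(1-p)·5 ⇒ p(10) = (1-p)(2) ⇒ p = 1/6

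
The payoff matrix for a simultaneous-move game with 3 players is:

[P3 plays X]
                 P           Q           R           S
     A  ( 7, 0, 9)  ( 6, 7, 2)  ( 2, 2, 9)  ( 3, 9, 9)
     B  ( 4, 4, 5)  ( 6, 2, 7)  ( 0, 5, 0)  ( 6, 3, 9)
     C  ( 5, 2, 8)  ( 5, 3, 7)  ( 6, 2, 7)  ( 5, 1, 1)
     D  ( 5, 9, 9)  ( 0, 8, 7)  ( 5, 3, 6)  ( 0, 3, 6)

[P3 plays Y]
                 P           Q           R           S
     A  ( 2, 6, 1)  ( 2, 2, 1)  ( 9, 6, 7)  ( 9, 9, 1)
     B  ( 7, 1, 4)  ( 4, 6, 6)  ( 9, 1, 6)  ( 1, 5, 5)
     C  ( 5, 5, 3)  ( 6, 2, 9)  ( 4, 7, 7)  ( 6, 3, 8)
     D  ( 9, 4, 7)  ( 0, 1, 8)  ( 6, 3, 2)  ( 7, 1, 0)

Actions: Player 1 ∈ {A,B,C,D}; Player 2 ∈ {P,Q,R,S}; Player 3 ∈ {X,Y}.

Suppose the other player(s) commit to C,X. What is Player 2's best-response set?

u_2(P vs C,X) = 2
u_2(Q vs C,X) = 3
u_2(R vs C,X) = 2
u_2(S vs C,X) = 1
max payoff 3 at {Q}

BR_2 = {Q}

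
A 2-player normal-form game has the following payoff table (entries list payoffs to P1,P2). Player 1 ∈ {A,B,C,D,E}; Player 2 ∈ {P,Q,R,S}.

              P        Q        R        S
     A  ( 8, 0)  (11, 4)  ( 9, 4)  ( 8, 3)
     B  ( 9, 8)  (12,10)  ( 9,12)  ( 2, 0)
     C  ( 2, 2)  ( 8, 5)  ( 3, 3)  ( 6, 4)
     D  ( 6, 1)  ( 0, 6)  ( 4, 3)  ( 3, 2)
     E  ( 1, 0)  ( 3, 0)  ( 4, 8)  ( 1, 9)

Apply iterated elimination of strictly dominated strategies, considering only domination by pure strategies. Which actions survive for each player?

Survivors P1:{A,B} P2:{Q,R}

P1 drop C (A beats it: P:8>2 Q:11>8 R:9>3 S:8>6)
P1 drop D (A beats it: P:8>6 Q:11>0 R:9>4 S:8>3)
P1 drop E (A beats it: P:8>1 Q:11>3 R:9>4 S:8>1)
P2 drop P (Q beats it: A:4>0 B:10>8)
P2 drop S (Q beats it: A:4>3 B:10>0)
P1→{A,B} P2→{Q,R}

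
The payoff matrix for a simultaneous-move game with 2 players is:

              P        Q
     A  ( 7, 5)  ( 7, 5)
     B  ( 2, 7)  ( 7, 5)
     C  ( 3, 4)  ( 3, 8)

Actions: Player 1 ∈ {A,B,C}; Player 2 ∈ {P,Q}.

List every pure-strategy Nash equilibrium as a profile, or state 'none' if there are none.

PSNE = {(A,P), (A,Q)}

(A,P): NE
(A,Q): NE
(B,P): not NE [P1→A gives 7>2]
(B,Q): not NE [P2→P gives 7>5]
(C,P): not NE [P1→A gives 7>3; P2→Q gives 8>4]
(C,Q): not NE [P1→B gives 7>3]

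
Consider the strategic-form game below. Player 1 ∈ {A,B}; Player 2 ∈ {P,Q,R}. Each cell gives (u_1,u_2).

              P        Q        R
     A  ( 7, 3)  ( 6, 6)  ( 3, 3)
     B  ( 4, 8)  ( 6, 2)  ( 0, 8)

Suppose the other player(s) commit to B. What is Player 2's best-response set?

argmax u_2 = {P,R}

u_2(P vs B) = 8
u_2(Q vs B) = 2
u_2(R vs B) = 8
max payoff 8 at {P,R}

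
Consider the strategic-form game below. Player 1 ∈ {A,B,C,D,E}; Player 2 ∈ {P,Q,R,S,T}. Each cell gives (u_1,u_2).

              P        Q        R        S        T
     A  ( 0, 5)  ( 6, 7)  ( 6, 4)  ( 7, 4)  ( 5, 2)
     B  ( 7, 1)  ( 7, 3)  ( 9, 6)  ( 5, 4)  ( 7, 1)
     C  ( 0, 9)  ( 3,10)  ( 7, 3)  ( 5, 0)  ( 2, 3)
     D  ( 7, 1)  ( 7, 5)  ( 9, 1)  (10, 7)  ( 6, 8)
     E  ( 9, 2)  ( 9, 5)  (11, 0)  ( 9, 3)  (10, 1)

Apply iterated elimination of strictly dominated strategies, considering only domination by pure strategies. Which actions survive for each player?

IESDS → P1:{D,E} P2:{Q,S,T}

P1 drop A (D beats it: P:7>0 Q:7>6 R:9>6 S:10>7 T:6>5)
P1 drop B (E beats it: P:9>7 Q:9>7 R:11>9 S:9>5 T:10>7)
P1 drop C (D beats it: P:7>0 Q:7>3 R:9>7 S:10>5 T:6>2)
P2 drop P (Q beats it: D:5>1 E:5>2)
P2 drop R (Q beats it: D:5>1 E:5>0)
P1→{D,E} P2→{Q,S,T}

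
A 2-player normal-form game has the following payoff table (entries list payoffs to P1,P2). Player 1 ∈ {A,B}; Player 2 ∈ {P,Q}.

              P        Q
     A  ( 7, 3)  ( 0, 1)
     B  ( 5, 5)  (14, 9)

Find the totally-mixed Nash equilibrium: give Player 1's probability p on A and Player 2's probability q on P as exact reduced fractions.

P1 mixes 2/3 on A; P2 mixes 7/8 on P

P1 indiff ⇒ q·7+(1-q)·0 = q·5+(1-q)·14 ⇒ q(2) = (1-q)(14) ⇒ q = 7/8
P2 indiff ⇒ p·3+(1-p)·5 = p·1+(1-p)·9 ⇒ p(2) = (1-p)(4) ⇒ p = 2/3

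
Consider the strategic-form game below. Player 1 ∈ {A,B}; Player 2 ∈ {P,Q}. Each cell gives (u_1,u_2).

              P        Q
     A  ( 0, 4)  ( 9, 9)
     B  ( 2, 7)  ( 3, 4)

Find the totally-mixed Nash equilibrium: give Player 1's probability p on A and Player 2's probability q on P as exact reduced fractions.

P1 indiff ⇒ q·0+(1-q)·9 = q·2+(1-q)·3 ⇒ q(-2) = (1-q)(-6) ⇒ q = 3/4
P2 indiff ⇒ p·4+(1-p)·7 = p·9+(1-p)·4 ⇒ p(-5) = (1-p)(-3) ⇒ p = 3/8

(p,q) = (3/8, 3/4)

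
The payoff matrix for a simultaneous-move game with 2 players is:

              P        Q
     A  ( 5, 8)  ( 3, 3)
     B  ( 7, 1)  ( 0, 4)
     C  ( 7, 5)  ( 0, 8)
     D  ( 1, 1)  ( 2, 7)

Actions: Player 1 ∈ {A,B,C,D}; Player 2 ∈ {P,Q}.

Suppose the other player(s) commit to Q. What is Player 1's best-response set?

P1 best: {A}

u_1(A vs Q) = 3
u_1(B vs Q) = 0
u_1(C vs Q) = 0
u_1(D vs Q) = 2
max payoff 3 at {A}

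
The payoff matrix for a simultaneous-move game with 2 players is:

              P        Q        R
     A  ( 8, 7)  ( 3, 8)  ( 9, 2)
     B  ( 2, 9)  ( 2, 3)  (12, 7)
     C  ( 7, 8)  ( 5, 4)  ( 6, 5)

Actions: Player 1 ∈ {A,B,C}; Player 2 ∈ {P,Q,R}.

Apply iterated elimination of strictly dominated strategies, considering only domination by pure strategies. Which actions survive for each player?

P2 drop R (P beats it: A:7>2 B:9>7 C:8>5)
P1 drop B (A beats it: P:8>2 Q:3>2)
P1→{A,C} P2→{P,Q}

Remaining: P1:{A,C} P2:{P,Q}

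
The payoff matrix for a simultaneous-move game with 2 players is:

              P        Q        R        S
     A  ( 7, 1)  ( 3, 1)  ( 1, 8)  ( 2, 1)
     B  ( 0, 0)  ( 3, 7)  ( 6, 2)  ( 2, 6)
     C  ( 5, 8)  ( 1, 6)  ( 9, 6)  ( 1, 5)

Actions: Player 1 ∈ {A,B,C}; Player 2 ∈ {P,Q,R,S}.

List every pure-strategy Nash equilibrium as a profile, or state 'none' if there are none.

PSNE = {(B,Q)}

(A,P): not NE [P2→R gives 8>1]
(A,Q): not NE [P2→R gives 8>1]
(A,R): not NE [P1→C gives 9>1]
(A,S): not NE [P2→R gives 8>1]
(B,P): not NE [P1→A gives 7>0; P2→Q gives 7>0]
(B,Q): NE
(B,R): not NE [P1→C gives 9>6; P2→Q gives 7>2]
(B,S): not NE [P2→Q gives 7>6]
(C,P): not NE [P1→A gives 7>5]
(C,Q): not NE [P1→B gives 3>1; P2→P gives 8>6]
(C,R): not NE [P2→P gives 8>6]
(C,S): not NE [P1→B gives 2>1; P2→P gives 8>5]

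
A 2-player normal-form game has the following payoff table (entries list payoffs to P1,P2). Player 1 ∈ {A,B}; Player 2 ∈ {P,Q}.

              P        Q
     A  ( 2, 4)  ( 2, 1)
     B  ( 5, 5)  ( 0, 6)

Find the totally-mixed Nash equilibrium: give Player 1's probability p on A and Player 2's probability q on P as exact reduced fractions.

(p,q) = (1/4, 2/5)

P1 indiff ⇒ q·2+(1-q)·2 = q·5+(1-q)·0 ⇒ q(-3) = (1-q)(-2) ⇒ q = 2/5
P2 indiff ⇒ p·4+(1-p)·5 = p·1+(1-p)·6 ⇒ p(3) = (1-p)(1) ⇒ p = 1/4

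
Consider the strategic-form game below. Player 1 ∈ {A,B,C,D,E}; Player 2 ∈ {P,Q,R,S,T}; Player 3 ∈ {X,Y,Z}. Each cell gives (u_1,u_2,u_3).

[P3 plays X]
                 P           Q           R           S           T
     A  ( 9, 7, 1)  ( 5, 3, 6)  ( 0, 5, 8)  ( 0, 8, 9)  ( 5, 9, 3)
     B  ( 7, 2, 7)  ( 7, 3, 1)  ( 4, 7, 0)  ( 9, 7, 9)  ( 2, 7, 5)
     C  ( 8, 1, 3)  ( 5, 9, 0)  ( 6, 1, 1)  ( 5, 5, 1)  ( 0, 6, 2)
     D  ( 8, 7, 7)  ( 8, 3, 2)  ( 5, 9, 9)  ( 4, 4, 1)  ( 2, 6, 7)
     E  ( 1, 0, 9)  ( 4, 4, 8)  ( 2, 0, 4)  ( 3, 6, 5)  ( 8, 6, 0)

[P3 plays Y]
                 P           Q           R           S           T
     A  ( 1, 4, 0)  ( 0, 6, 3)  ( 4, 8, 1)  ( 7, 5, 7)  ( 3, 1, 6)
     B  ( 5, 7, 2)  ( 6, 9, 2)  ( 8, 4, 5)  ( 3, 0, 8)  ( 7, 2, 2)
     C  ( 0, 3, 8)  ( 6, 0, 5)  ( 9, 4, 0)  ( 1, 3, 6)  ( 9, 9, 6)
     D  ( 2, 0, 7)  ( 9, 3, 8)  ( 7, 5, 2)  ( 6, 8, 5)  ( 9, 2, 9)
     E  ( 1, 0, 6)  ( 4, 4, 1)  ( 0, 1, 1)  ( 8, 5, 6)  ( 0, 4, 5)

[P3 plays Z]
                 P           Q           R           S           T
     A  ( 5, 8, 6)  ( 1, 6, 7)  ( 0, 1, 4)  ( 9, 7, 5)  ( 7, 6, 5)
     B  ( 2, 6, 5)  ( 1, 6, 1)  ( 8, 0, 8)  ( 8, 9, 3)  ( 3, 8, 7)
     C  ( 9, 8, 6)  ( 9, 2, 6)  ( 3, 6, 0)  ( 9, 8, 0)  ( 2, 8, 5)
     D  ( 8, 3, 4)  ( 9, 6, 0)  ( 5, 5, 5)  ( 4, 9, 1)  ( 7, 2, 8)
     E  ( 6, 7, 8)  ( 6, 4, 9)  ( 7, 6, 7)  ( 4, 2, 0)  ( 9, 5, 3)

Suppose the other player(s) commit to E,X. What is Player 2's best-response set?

argmax u_2 = {S,T}

u_2(P vs E,X) = 0
u_2(Q vs E,X) = 4
u_2(R vs E,X) = 0
u_2(S vs E,X) = 6
u_2(T vs E,X) = 6
max payoff 6 at {S,T}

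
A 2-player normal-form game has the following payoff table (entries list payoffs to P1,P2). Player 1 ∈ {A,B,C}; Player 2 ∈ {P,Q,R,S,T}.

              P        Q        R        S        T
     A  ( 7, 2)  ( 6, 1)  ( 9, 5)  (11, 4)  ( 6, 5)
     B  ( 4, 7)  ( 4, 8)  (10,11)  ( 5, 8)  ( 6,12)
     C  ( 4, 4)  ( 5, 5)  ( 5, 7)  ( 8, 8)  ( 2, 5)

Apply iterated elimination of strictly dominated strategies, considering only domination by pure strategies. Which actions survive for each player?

P1 drop C (A beats it: P:7>4 Q:6>5 R:9>5 S:11>8 T:6>2)
P2 drop P (R beats it: A:5>2 B:11>7)
P2 drop Q (R beats it: A:5>1 B:11>8)
P2 drop S (R beats it: A:5>4 B:11>8)
P1→{A,B} P2→{R,T}

Remaining: P1:{A,B} P2:{R,T}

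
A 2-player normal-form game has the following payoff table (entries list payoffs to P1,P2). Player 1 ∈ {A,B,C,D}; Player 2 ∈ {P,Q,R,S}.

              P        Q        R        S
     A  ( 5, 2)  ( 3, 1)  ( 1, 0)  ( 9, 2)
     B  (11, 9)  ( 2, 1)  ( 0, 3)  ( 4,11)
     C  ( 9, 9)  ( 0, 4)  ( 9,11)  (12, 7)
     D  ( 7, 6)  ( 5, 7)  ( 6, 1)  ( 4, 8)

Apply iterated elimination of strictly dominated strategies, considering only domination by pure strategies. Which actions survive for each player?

P2 drop Q (S beats it: A:2>1 B:11>1 C:7>4 D:8>7)
P1 drop A (C beats it: P:9>5 R:9>1 S:12>9)
P1 drop D (C beats it: P:9>7 R:9>6 S:12>4)
P1→{B,C} P2→{P,R,S}

IESDS → P1:{B,C} P2:{P,R,S}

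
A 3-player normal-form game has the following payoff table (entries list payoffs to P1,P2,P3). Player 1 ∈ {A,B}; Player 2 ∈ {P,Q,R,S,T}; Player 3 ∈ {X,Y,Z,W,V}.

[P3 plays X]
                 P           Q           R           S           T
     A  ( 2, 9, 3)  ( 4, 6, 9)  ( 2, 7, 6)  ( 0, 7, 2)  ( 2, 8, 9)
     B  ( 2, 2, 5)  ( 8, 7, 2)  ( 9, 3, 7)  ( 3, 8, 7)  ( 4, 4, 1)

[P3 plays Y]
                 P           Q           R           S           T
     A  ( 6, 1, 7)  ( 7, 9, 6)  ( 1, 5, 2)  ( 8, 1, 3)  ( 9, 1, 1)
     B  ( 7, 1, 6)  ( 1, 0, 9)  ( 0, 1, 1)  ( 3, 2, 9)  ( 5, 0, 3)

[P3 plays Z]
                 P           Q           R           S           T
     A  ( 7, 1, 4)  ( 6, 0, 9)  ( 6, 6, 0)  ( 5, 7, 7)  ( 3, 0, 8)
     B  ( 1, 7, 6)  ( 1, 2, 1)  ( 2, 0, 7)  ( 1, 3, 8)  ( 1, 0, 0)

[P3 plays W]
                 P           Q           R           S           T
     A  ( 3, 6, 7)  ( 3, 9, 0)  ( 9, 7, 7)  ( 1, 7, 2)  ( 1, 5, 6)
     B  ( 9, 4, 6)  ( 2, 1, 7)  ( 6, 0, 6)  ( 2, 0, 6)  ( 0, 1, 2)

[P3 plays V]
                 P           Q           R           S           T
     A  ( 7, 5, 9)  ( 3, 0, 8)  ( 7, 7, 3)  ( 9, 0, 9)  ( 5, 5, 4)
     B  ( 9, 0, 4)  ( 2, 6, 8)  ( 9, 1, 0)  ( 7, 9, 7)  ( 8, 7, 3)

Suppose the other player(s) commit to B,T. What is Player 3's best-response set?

u_3(X vs B,T) = 1
u_3(Y vs B,T) = 3
u_3(Z vs B,T) = 0
u_3(W vs B,T) = 2
u_3(V vs B,T) = 3
max payoff 3 at {Y,V}

P3 best: {Y,V}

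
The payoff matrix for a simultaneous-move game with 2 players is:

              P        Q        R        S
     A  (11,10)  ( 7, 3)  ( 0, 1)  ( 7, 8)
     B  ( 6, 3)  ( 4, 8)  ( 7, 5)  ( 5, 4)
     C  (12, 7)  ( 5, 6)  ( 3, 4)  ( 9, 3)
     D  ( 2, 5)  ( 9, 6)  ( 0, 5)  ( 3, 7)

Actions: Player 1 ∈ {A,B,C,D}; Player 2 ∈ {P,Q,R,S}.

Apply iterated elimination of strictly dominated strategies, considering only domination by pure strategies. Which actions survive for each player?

P2 drop R (Q beats it: A:3>1 B:8>5 C:6>4 D:6>5)
P1 drop B (A beats it: P:11>6 Q:7>4 S:7>5)
P1→{A,C,D} P2→{P,Q,S}

IESDS → P1:{A,C,D} P2:{P,Q,S}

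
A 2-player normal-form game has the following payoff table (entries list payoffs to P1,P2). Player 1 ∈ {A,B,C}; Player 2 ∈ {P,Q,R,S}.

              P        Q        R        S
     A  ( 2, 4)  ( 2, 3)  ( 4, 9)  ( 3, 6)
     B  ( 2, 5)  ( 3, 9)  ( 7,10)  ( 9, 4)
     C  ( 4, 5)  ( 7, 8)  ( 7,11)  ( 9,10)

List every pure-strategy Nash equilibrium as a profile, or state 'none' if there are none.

Nash profiles: (B,R), (C,R)

(A,P): not NE [P1→C gives 4>2; P2→R gives 9>4]
(A,Q): not NE [P1→C gives 7>2; P2→R gives 9>3]
(A,R): not NE [P1→C gives 7>4]
(A,S): not NE [P1→C gives 9>3; P2→R gives 9>6]
(B,P): not NE [P1→C gives 4>2; P2→R gives 10>5]
(B,Q): not NE [P1→C gives 7>3; P2→R gives 10>9]
(B,R): NE
(B,S): not NE [P2→R gives 10>4]
(C,P): not NE [P2→R gives 11>5]
(C,Q): not NE [P2→R gives 11>8]
(C,R): NE
(C,S): not NE [P2→R gives 11>10]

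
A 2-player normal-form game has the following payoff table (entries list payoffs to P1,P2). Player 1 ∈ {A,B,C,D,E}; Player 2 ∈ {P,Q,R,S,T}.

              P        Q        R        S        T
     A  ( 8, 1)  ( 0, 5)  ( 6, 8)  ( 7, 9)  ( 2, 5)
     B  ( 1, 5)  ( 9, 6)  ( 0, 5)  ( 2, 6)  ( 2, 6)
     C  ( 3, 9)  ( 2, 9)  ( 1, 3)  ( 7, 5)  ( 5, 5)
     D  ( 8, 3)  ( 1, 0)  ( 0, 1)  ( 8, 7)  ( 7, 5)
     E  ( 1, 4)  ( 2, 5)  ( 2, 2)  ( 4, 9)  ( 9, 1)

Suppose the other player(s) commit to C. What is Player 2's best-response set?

BR_2 = {P,Q}

u_2(P vs C) = 9
u_2(Q vs C) = 9
u_2(R vs C) = 3
u_2(S vs C) = 5
u_2(T vs C) = 5
max payoff 9 at {P,Q}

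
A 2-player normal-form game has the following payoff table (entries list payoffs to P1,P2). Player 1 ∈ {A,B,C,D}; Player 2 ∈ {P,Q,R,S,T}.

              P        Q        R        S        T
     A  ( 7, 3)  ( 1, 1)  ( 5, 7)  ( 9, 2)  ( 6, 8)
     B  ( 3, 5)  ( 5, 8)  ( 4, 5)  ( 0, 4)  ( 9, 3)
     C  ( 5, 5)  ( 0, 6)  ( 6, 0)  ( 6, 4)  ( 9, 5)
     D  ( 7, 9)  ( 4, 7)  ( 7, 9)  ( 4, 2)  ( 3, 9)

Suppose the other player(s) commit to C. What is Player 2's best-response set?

argmax u_2 = {Q}

u_2(P vs C) = 5
u_2(Q vs C) = 6
u_2(R vs C) = 0
u_2(S vs C) = 4
u_2(T vs C) = 5
max payoff 6 at {Q}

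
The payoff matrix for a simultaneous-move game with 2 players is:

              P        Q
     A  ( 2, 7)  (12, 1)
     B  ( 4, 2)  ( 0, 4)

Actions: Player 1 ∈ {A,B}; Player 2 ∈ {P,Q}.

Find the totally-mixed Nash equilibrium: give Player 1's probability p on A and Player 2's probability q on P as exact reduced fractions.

(p,q) = (1/4, 6/7)

P1 indiff ⇒ q·2+(1-q)·12 = q·4+(1-q)·0 ⇒ q(-2) = (1-q)(-12) ⇒ q = 6/7
P2 indiff ⇒ p·7+(1-p)·2 = p·1+(1-p)·4 ⇒ p(6) = (1-p)(2) ⇒ p = 1/4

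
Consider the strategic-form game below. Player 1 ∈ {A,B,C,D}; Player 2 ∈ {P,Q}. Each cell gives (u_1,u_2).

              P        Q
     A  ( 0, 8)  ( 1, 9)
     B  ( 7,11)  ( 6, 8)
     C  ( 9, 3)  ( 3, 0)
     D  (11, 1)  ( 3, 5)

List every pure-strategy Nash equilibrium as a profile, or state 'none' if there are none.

Equilibria: none

(A,P): not NE [P1→D gives 11>0; P2→Q gives 9>8]
(A,Q): not NE [P1→B gives 6>1]
(B,P): not NE [P1→D gives 11>7]
(B,Q): not NE [P2→P gives 11>8]
(C,P): not NE [P1→D gives 11>9]
(C,Q): not NE [P1→B gives 6>3; P2→P gives 3>0]
(D,P): not NE [P2→Q gives 5>1]
(D,Q): not NE [P1→B gives 6>3]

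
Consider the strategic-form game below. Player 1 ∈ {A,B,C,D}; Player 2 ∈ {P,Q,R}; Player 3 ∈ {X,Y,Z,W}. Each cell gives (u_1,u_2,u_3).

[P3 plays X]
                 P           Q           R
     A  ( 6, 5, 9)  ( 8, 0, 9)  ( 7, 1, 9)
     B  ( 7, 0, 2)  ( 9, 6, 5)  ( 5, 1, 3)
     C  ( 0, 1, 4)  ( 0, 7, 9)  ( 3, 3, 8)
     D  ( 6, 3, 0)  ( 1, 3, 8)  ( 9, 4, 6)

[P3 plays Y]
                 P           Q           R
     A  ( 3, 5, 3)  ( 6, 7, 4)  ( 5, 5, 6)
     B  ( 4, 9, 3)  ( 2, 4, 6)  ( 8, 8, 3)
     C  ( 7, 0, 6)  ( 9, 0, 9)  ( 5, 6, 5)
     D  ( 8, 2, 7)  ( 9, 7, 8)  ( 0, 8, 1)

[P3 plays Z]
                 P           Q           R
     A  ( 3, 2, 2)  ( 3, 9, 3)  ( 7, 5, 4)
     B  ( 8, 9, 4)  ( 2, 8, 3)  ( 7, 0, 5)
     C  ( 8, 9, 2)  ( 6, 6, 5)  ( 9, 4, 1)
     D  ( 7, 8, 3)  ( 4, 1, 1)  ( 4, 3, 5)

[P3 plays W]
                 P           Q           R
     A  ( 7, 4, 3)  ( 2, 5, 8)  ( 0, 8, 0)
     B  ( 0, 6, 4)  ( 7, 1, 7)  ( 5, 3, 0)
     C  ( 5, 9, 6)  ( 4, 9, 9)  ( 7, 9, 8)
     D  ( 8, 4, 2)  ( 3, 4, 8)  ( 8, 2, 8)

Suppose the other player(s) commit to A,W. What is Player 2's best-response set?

u_2(P vs A,W) = 4
u_2(Q vs A,W) = 5
u_2(R vs A,W) = 8
max payoff 8 at {R}

P2 best: {R}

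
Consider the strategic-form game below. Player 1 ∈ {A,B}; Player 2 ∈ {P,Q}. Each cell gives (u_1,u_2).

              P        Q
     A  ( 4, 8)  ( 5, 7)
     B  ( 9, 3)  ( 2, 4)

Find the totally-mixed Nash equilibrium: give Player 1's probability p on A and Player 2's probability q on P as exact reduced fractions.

p=1/2, q=3/8

P1 indiff ⇒ q·4+(1-q)·5 = q·9+(1-q)·2 ⇒ q(-5) = (1-q)(-3) ⇒ q = 3/8
P2 indiff ⇒ p·8+(1-p)·3 = p·7+(1-p)·4 ⇒ p(1) = (1-p)(1) ⇒ p = 1/2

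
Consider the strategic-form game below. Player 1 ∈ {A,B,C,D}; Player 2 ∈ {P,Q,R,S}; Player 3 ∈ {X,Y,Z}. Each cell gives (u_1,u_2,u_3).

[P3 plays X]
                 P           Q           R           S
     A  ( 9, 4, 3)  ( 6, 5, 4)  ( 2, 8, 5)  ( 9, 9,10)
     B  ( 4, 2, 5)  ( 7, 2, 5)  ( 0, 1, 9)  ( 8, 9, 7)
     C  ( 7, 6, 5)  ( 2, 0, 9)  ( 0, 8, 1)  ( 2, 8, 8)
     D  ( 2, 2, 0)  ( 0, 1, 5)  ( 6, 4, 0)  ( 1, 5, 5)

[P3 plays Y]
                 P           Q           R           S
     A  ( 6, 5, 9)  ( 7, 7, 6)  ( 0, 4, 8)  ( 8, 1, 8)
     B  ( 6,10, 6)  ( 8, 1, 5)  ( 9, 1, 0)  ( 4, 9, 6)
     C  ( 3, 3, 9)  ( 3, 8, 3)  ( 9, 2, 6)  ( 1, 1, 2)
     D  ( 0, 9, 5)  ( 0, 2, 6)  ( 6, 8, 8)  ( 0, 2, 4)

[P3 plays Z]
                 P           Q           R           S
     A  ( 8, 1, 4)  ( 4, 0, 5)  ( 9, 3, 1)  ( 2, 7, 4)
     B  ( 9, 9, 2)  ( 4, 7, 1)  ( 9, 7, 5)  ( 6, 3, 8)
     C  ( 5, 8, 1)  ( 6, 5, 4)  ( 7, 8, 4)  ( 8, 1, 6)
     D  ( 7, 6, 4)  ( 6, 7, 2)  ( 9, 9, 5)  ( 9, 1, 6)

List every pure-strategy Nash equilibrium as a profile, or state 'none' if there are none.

PSNE = {(A,S,X), (B,P,Y)}

(A,P,X): not NE [P2→S gives 9>4; P3→Y gives 9>3]
(A,P,Y): not NE [P2→Q gives 7>5]
(A,P,Z): not NE [P1→B gives 9>8; P2→S gives 7>1; P3→Y gives 9>4]
(A,Q,X): not NE [P1→B gives 7>6; P2→S gives 9>5; P3→Y gives 6>4]
(A,Q,Y): not NE [P1→B gives 8>7]
(A,Q,Z): not NE [P1→D gives 6>4; P2→S gives 7>0; P3→Y gives 6>5]
(A,R,X): not NE [P1→D gives 6>2; P2→S gives 9>8; P3→Y gives 8>5]
(A,R,Y): not NE [P1→C gives 9>0; P2→Q gives 7>4]
(A,R,Z): not NE [P2→S gives 7>3; P3→Y gives 8>1]
(A,S,X): NE
(A,S,Y): not NE [P2→Q gives 7>1; P3→X gives 10>8]
(A,S,Z): not NE [P1→D gives 9>2; P3→X gives 10>4]
(B,P,X): not NE [P1→A gives 9>4; P2→S gives 9>2; P3→Y gives 6>5]
(B,P,Y): NE
(B,P,Z): not NE [P3→Y gives 6>2]
(B,Q,X): not NE [P2→S gives 9>2]
(B,Q,Y): not NE [P2→P gives 10>1]
(B,Q,Z): not NE [P1→D gives 6>4; P2→P gives 9>7; P3→Y gives 5>1]
(B,R,X): not NE [P1→D gives 6>0; P2→S gives 9>1]
(B,R,Y): not NE [P2→P gives 10>1; P3→X gives 9>0]
(B,R,Z): not NE [P2→P gives 9>7; P3→X gives 9>5]
(B,S,X): not NE [P1→A gives 9>8; P3→Z gives 8>7]
(B,S,Y): not NE [P1→A gives 8>4; P2→P gives 10>9; P3→Z gives 8>6]
(B,S,Z): not NE [P1→D gives 9>6; P2→P gives 9>3]
(C,P,X): not NE [P1→A gives 9>7; P2→S gives 8>6; P3→Y gives 9>5]
(C,P,Y): not NE [P1→B gives 6>3; P2→Q gives 8>3]
(C,P,Z): not NE [P1→B gives 9>5; P3→Y gives 9>1]
(C,Q,X): not NE [P1→B gives 7>2; P2→S gives 8>0]
(C,Q,Y): not NE [P1→B gives 8>3; P3→X gives 9>3]
(C,Q,Z): not NE [P2→R gives 8>5; P3→X gives 9>4]
(C,R,X): not NE [P1→D gives 6>0; P3→Y gives 6>1]
(C,R,Y): not NE [P2→Q gives 8>2]
(C,R,Z): not NE [P1→D gives 9>7; P3→Y gives 6>4]
(C,S,X): not NE [P1→A gives 9>2]
(C,S,Y): not NE [P1→A gives 8>1; P2→Q gives 8>1; P3→X gives 8>2]
(C,S,Z): not NE [P1→D gives 9>8; P2→R gives 8>1; P3→X gives 8>6]
(D,P,X): not NE [P1→A gives 9>2; P2→S gives 5>2; P3→Y gives 5>0]
(D,P,Y): not NE [P1→B gives 6>0]
(D,P,Z): not NE [P1→B gives 9>7; P2→R gives 9>6; P3→Y gives 5>4]
(D,Q,X): not NE [P1→B gives 7>0; P2→S gives 5>1; P3→Y gives 6>5]
(D,Q,Y): not NE [P1→B gives 8>0; P2→P gives 9>2]
(D,Q,Z): not NE [P2→R gives 9>7; P3→Y gives 6>2]
(D,R,X): not NE [P2→S gives 5>4; P3→Y gives 8>0]
(D,R,Y): not NE [P1→C gives 9>6; P2→P gives 9>8]
(D,R,Z): not NE [P3→Y gives 8>5]
(D,S,X): not NE [P1→A gives 9>1; P3→Z gives 6>5]
(D,S,Y): not NE [P1→A gives 8>0; P2→P gives 9>2; P3→Z gives 6>4]
(D,S,Z): not NE [P2→R gives 9>1]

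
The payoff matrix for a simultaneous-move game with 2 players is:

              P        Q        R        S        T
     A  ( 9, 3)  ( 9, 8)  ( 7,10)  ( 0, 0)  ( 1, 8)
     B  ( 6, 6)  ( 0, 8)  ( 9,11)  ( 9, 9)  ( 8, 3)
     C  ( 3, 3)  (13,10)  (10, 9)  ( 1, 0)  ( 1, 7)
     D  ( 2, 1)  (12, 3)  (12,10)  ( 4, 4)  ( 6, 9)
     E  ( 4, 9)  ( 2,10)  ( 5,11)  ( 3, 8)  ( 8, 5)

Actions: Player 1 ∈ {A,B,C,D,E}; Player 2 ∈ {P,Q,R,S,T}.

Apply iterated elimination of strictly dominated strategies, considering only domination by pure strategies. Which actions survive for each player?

P2 drop P (Q beats it: A:8>3 B:8>6 C:10>3 D:3>1 E:10>9)
P1 drop A (D beats it: Q:12>9 R:12>7 S:4>0 T:6>1)
P2 drop S (R beats it: B:11>9 C:9>0 D:10>4 E:11>8)
P2 drop T (R beats it: B:11>3 C:9>7 D:10>9 E:11>5)
P1 drop B (C beats it: Q:13>0 R:10>9)
P1 drop E (C beats it: Q:13>2 R:10>5)
P1→{C,D} P2→{Q,R}

Survivors P1:{C,D} P2:{Q,R}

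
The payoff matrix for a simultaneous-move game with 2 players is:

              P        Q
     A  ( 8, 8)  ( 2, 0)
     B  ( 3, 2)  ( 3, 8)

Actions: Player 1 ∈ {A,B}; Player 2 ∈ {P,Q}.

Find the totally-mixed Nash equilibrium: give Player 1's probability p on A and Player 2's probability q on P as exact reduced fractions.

(p,q) = (3/7, 1/6)

P1 indiff ⇒ q·8+(1-q)·2 = q·3+(1-q)·3 ⇒ q(5) = (1-q)(1) ⇒ q = 1/6
P2 indiff ⇒ p·8+(1-p)·2 = p·0+(1-p)·8 ⇒ p(8) = (1-p)(6) ⇒ p = 3/7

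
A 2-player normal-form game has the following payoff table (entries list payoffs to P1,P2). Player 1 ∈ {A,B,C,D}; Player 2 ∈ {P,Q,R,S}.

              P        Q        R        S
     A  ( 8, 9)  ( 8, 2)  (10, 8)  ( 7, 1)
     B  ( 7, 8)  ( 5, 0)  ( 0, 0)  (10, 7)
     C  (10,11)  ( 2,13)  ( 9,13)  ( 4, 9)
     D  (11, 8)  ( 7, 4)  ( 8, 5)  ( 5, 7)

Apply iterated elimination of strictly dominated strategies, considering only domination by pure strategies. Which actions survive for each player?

P2 drop S (P beats it: A:9>1 B:8>7 C:11>9 D:8>7)
P1 drop B (A beats it: P:8>7 Q:8>5 R:10>0)
P1→{A,C,D} P2→{P,Q,R}

IESDS → P1:{A,C,D} P2:{P,Q,R}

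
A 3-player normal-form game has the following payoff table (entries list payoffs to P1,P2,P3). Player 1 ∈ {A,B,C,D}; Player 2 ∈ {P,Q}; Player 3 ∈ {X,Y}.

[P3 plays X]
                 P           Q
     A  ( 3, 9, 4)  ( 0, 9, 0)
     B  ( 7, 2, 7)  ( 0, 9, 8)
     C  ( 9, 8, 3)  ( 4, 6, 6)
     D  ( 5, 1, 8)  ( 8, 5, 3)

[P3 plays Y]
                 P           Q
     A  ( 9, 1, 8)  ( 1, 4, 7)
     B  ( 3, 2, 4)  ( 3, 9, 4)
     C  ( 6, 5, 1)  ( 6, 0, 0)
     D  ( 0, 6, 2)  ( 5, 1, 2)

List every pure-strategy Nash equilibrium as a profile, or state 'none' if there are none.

(A,P,X): not NE [P1→C gives 9>3; P3→Y gives 8>4]
(A,P,Y): not NE [P2→Q gives 4>1]
(A,Q,X): not NE [P1→D gives 8>0; P3→Y gives 7>0]
(A,Q,Y): not NE [P1→C gives 6>1]
(B,P,X): not NE [P1→C gives 9>7; P2→Q gives 9>2]
(B,P,Y): not NE [P1→A gives 9>3; P2→Q gives 9>2; P3→X gives 7>4]
(B,Q,X): not NE [P1→D gives 8>0]
(B,Q,Y): not NE [P1→C gives 6>3; P3→X gives 8>4]
(C,P,X): NE
(C,P,Y): not NE [P1→A gives 9>6; P3→X gives 3>1]
(C,Q,X): not NE [P1→D gives 8>4; P2→P gives 8>6]
(C,Q,Y): not NE [P2→P gives 5>0; P3→X gives 6>0]
(D,P,X): not NE [P1→C gives 9>5; P2→Q gives 5>1]
(D,P,Y): not NE [P1→A gives 9>0; P3→X gives 8>2]
(D,Q,X): NE
(D,Q,Y): not NE [P1→C gives 6>5; P2→P gives 6>1; P3→X gives 3>2]

Nash profiles: (C,P,X), (D,Q,X)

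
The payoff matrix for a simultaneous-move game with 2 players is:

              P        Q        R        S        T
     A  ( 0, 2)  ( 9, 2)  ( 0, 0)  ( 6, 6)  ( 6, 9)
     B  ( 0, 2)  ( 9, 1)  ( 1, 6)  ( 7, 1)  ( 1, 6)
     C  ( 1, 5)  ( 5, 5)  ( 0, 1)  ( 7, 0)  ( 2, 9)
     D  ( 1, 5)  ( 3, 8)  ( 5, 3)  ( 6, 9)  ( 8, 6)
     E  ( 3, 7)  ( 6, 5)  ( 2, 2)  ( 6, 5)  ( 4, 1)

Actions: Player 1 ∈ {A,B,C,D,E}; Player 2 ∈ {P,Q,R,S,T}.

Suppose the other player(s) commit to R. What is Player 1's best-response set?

u_1(A vs R) = 0
u_1(B vs R) = 1
u_1(C vs R) = 0
u_1(D vs R) = 5
u_1(E vs R) = 2
max payoff 5 at {D}

BR_1 = {D}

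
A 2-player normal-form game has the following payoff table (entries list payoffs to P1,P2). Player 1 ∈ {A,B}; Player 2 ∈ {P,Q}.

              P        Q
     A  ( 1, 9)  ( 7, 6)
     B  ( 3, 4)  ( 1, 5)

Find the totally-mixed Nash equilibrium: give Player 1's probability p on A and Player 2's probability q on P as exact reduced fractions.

P1 mixes 1/4 on A; P2 mixes 3/4 on P

P1 indiff ⇒ q·1+(1-q)·7 = q·3+(1-q)·1 ⇒ q(-2) = (1-q)(-6) ⇒ q = 3/4
P2 indiff ⇒ p·9+(1-p)·4 = p·6+(1-p)·5 ⇒ p(3) = (1-p)(1) ⇒ p = 1/4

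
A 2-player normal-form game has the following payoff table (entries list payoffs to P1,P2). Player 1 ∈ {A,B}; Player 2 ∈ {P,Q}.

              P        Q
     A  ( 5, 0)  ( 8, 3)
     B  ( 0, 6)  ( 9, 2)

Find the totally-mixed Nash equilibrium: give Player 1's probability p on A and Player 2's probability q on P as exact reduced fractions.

P1 indiff ⇒ q·5+(1-q)·8 = q·0+(1-q)·9 ⇒ q(5) = (1-q)(1) ⇒ q = 1/6
P2 indiff ⇒ p·0+(1-p)·6 = p·3+(1-p)·2 ⇒ p(-3) = (1-p)(-4) ⇒ p = 4/7

p=4/7, q=1/6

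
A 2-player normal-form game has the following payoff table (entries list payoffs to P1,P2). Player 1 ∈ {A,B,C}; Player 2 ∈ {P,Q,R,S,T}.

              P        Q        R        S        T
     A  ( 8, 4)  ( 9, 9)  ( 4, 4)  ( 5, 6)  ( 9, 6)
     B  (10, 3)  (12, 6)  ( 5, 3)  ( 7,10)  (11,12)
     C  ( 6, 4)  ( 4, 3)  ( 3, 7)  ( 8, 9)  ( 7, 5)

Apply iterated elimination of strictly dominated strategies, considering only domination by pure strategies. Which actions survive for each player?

P1 drop A (B beats it: P:10>8 Q:12>9 R:5>4 S:7>5 T:11>9)
P2 drop P (S beats it: B:10>3 C:9>4)
P2 drop Q (S beats it: B:10>6 C:9>3)
P2 drop R (S beats it: B:10>3 C:9>7)
P1→{B,C} P2→{S,T}

Remaining: P1:{B,C} P2:{S,T}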